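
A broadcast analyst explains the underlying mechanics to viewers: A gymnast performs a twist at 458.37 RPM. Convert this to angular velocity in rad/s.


omega = RPM * 2 * pi / 60
omega = 458.37 * 2 * 3.14159 / 60
omega = 2880.0236 / 60 = 48.0004 rad/s

48.0004 rad/s


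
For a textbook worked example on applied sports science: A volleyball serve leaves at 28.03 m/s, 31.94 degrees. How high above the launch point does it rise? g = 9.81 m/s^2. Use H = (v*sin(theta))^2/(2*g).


H = (v*sin(theta))^2 / (2*g)
vy = v*sin(theta) = 28.03 * sin(31.94 deg) = 14.8287 m/s
H = vy^2 / (2*g) = 219.8914 / (2*9.81)
H = 219.8914 / 19.62 = 11.2075 m

11.2075 m


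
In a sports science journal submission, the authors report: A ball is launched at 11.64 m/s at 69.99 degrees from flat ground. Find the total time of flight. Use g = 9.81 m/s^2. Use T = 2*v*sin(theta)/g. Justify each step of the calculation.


T = 2*v*sin(theta)/g
sin(theta) = sin(69.99 deg) = 0.9396
T = 2*11.64*0.9396 / 9.81
T = 21.8747 / 9.81 = 2.2298 s

2.2298 s


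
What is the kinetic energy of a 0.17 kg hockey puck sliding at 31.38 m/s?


KE = 0.5 * m * v^2
KE = 0.5 * 0.17 * 31.38^2
KE = 0.5 * 0.17 * 984.7044 = 83.6999 J

83.6999 J


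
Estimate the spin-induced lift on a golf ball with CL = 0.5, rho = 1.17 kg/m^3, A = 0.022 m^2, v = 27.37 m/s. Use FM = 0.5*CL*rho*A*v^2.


FM = 0.5 * CL * rho * A * v^2
FM = 0.5 * 0.5 * 1.17 * 0.022 * 27.37^2
v^2 = 749.1169
FM = 0.5 * 0.5 * 1.17 * 0.022 * 749.1169 = 4.8206 N

4.8206 N


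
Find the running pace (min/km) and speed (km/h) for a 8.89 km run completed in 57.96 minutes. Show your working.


Pace = time / distance = 57.96 min / 8.89 km = 6.5197 min/km
Speed = distance / time_in_hours = 8.89 / 0.966 hr
Speed = 9.2029 km/h

6.5197 min/km, 9.2029 km/h


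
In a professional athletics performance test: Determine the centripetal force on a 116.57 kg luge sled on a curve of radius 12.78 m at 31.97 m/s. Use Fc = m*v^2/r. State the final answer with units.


Fc = m * v^2 / r
v^2 = 31.97^2 = 1022.0809
Fc = 116.57 * 1022.0809 / 12.78
Fc = 119143.9705 / 12.78 = 9322.6894 N

9322.6894 N


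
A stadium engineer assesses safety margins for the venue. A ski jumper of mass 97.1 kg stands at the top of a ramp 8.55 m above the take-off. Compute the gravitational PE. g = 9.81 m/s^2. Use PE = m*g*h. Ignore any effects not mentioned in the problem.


PE = m * g * h
PE = 97.1 * 9.81 * 8.55
PE = 952.551 * 8.55 = 8144.3111 J

8144.3111 J


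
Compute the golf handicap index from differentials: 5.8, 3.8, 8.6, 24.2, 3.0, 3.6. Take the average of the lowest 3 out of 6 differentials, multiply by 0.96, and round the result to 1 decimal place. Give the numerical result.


All differentials: 5.8, 3.8, 8.6, 24.2, 3.0, 3.6
Sorted: 3.0, 3.6, 3.8, 5.8, 8.6, 24.2
Best 3: 3.0, 3.6, 3.8
Average of best = 10.4 / 3 = 3.4667
Raw index = 3.4667 * 0.96 = 3.328
Handicap index = round(3.328, 1) = 3.3

3.3


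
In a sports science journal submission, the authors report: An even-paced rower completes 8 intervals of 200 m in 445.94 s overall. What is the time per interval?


Split time = total_time / n_laps = 445.94 / 8
Split time = 55.7425 s per lap

55.7425 s


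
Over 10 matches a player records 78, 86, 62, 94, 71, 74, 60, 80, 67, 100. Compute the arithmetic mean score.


Average = sum / n
Sum = 772
Average = 772 / 10 = 77.2

77.2


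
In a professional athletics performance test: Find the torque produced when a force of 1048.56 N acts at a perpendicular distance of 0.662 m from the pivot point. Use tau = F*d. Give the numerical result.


tau = F * d
tau = 1048.56 * 0.662
tau = 694.1467 N*m

694.1467 N*m


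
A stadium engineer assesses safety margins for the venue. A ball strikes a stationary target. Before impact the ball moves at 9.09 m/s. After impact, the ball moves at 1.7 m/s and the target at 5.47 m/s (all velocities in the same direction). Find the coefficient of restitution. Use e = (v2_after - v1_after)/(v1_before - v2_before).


e = (v2_after - v1_after) / (v1_before - v2_before)
Numerator = 5.47 - 1.7 = 3.77
Denominator = 9.09 - 0 = 9.09
e = 3.77 / 9.09 = 0.4147

0.4147


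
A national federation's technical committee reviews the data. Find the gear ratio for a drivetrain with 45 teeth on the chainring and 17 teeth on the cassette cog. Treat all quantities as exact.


GR = front_teeth / rear_teeth
GR = 45 / 17
GR = 2.6471

2.6471


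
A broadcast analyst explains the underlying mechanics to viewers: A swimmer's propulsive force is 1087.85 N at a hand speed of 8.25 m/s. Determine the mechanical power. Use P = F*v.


P = F * v
P = 1087.85 * 8.25
P = 8974.7625 W

8974.7625 W


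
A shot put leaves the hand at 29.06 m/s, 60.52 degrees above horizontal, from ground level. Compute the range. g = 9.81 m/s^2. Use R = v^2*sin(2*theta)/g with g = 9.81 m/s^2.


R = v^2 * sin(2*theta) / g
Convert angle to radians: theta = 60.52 deg = 1.0563 rad
sin(2*theta) = sin(2.1125) = 0.8568
R = 29.06^2 * 0.8568 / 9.81
R = 844.4836 * 0.8568 / 9.81 = 73.7574 m

73.7574 m


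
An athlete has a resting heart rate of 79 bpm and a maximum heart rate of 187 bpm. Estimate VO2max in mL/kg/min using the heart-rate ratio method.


VO2max = 15.3 * HRmax / HRrest
VO2max = 15.3 * 187 / 79
VO2max = 2861.1 / 79 = 36.2165 mL/kg/min

36.2165 mL/kg/min


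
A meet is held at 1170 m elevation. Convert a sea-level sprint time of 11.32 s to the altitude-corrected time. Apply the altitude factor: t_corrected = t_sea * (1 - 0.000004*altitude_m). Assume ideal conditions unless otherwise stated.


Correction factor = 1 - 0.000004 * 1170 = 0.99532
t_corrected = t_sea * factor = 11.32 * 0.99532
t_corrected = 11.267 s

11.267 s


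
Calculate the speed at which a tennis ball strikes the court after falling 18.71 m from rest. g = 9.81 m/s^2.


v = sqrt(2 * g * h)
v = sqrt(2 * 9.81 * 18.71)
v = sqrt(367.0902) = 19.1596 m/s

19.1596 m/s


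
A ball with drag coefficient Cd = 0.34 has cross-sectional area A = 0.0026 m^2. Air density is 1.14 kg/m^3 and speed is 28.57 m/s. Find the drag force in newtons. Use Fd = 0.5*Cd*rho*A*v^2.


Fd = 0.5 * Cd * rho * A * v^2
Fd = 0.5 * 0.34 * 1.14 * 0.0026 * 28.57^2
v^2 = 816.2449
Fd = 0.5 * 0.34 * 1.14 * 0.0026 * 816.2449 = 0.4113 N

0.4113 N


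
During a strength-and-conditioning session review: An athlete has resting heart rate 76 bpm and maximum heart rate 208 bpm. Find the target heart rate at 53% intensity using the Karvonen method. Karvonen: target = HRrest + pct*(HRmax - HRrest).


Target = HRrest + pct*(HRmax - HRrest)
Heart rate reserve = HRmax - HRrest = 208 - 76 = 132 bpm
Fraction = 53% = 0.53
Target = 76 + 0.53 * 132
Target = 76 + 69.96 = 145.96 bpm

145.96 bpm


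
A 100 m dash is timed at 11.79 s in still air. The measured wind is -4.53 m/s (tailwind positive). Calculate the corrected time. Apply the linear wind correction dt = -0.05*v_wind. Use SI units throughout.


dt = -0.05 * v_wind = -0.05 * -4.53 = 0.2265 s
t_corrected = t_still + dt = 11.79 + (0.2265)
t_corrected = 12.0165 s

12.0165 s


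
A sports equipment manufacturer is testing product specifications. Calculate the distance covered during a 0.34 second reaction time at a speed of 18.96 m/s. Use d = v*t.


d = v * t
d = 18.96 * 0.34
d = 6.4464 m

6.4464 m


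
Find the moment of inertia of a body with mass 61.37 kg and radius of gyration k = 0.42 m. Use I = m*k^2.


I = m * k^2
I = 61.37 * 0.42^2
I = 61.37 * 0.1764 = 10.8257 kg*m^2

10.8257 kg*m^2


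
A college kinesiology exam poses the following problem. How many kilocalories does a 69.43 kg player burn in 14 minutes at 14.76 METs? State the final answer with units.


kcal = MET * mass * time_hr
Convert time: 14 min = 0.2333 hr
kcal = 14.76 * 69.43 * 0.2333
kcal = 239.1169 kcal

239.1169 kcal


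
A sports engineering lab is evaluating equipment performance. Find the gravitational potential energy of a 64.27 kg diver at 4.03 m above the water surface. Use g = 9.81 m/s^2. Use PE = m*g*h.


PE = m * g * h
PE = 64.27 * 9.81 * 4.03
PE = 630.4887 * 4.03 = 2540.8695 J

2540.8695 J


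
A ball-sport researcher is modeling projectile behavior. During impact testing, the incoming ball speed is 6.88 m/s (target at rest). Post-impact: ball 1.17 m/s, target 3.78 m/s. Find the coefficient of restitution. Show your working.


e = (v2_after - v1_after) / (v1_before - v2_before)
Numerator = 3.78 - 1.17 = 2.61
Denominator = 6.88 - 0 = 6.88
e = 2.61 / 6.88 = 0.3794

0.3794


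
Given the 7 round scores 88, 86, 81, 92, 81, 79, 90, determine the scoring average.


Average = sum / n
Sum = 597
Average = 597 / 7 = 85.2857

85.2857


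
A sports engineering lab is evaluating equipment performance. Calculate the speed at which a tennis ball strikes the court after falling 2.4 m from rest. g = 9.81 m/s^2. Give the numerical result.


v = sqrt(2 * g * h)
v = sqrt(2 * 9.81 * 2.4)
v = sqrt(47.088) = 6.8621 m/s

6.8621 m/s


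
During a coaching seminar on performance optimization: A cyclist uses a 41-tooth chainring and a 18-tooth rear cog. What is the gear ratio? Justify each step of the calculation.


GR = front_teeth / rear_teeth
GR = 41 / 18
GR = 2.2778

2.2778


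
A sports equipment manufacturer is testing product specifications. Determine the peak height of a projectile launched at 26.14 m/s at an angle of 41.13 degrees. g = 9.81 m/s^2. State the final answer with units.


H = (v*sin(theta))^2 / (2*g)
vy = v*sin(theta) = 26.14 * sin(41.13 deg) = 17.1941 m/s
H = vy^2 / (2*g) = 295.6371 / (2*9.81)
H = 295.6371 / 19.62 = 15.0681 m

15.0681 m


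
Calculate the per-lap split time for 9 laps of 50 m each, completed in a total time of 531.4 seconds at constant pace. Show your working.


Split time = total_time / n_laps = 531.4 / 9
Split time = 59.0444 s per lap

59.0444 s


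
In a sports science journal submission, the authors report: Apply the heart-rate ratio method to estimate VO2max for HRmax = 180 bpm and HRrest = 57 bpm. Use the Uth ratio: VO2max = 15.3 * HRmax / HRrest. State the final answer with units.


VO2max = 15.3 * HRmax / HRrest
VO2max = 15.3 * 180 / 57
VO2max = 2754 / 57 = 48.3158 mL/kg/min

48.3158 mL/kg/min


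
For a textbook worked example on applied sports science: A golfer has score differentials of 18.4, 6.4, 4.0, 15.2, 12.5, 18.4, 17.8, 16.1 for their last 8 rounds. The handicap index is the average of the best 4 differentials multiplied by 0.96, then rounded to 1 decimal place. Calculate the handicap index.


All differentials: 18.4, 6.4, 4.0, 15.2, 12.5, 18.4, 17.8, 16.1
Sorted: 4.0, 6.4, 12.5, 15.2, 16.1, 17.8, 18.4, 18.4
Best 4: 4.0, 6.4, 12.5, 15.2
Average of best = 38.1 / 4 = 9.525
Raw index = 9.525 * 0.96 = 9.144
Handicap index = round(9.144, 1) = 9.1

9.1


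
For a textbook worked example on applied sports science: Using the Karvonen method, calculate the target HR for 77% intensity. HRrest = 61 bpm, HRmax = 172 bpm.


Target = HRrest + pct*(HRmax - HRrest)
Heart rate reserve = HRmax - HRrest = 172 - 61 = 111 bpm
Fraction = 77% = 0.77
Target = 61 + 0.77 * 111
Target = 61 + 85.47 = 146.47 bpm

146.47 bpm


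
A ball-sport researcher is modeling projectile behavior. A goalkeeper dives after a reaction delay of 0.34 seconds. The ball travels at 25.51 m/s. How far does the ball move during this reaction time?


d = v * t
d = 25.51 * 0.34
d = 8.6734 m

8.6734 m


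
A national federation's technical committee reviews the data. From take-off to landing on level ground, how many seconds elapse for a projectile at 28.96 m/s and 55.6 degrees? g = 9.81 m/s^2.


T = 2*v*sin(theta)/g
sin(theta) = sin(55.6 deg) = 0.8251
T = 2*28.96*0.8251 / 9.81
T = 47.7906 / 9.81 = 4.8716 s

4.8716 s


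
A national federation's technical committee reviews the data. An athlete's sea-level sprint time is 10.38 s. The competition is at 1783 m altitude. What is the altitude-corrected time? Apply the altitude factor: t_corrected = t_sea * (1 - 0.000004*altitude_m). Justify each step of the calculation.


Correction factor = 1 - 0.000004 * 1783 = 0.992868
t_corrected = t_sea * factor = 10.38 * 0.992868
t_corrected = 10.306 s

10.306 s


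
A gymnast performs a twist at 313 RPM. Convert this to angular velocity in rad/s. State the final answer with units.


omega = RPM * 2 * pi / 60
omega = 313 * 2 * 3.14159 / 60
omega = 1966.637 / 60 = 32.7773 rad/s

32.7773 rad/s


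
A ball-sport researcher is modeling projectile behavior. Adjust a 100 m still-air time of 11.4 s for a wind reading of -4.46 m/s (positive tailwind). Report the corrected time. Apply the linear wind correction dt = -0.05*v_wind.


dt = -0.05 * v_wind = -0.05 * -4.46 = 0.223 s
t_corrected = t_still + dt = 11.4 + (0.223)
t_corrected = 11.623 s

11.623 s


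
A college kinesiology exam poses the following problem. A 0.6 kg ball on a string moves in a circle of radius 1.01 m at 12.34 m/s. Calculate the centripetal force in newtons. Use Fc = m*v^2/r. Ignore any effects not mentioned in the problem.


Fc = m * v^2 / r
v^2 = 12.34^2 = 152.2756
Fc = 0.6 * 152.2756 / 1.01
Fc = 91.3654 / 1.01 = 90.4608 N

90.4608 N


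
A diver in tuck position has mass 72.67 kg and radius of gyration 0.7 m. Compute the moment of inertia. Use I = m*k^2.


I = m * k^2
I = 72.67 * 0.7^2
I = 72.67 * 0.49 = 35.6083 kg*m^2

35.6083 kg*m^2


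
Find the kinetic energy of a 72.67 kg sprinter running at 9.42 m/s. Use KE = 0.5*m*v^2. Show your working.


KE = 0.5 * m * v^2
KE = 0.5 * 72.67 * 9.42^2
KE = 0.5 * 72.67 * 88.7364 = 3224.2371 J

3224.2371 J


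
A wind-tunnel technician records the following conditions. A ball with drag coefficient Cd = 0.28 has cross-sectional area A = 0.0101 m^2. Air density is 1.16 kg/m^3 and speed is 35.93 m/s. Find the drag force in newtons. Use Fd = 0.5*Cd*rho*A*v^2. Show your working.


Fd = 0.5 * Cd * rho * A * v^2
Fd = 0.5 * 0.28 * 1.16 * 0.0101 * 35.93^2
v^2 = 1290.9649
Fd = 0.5 * 0.28 * 1.16 * 0.0101 * 1290.9649 = 2.1175 N

2.1175 N


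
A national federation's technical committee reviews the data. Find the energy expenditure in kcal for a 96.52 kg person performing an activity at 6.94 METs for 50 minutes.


kcal = MET * mass * time_hr
Convert time: 50 min = 0.8333 hr
kcal = 6.94 * 96.52 * 0.8333
kcal = 558.2073 kcal

558.2073 kcal


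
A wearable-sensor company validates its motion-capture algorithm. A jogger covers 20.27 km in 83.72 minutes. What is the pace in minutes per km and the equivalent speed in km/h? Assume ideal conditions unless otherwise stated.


Pace = time / distance = 83.72 min / 20.27 km = 4.1302 min/km
Speed = distance / time_in_hours = 20.27 / 1.3953 hr
Speed = 14.527 km/h

4.1302 min/km, 14.527 km/h


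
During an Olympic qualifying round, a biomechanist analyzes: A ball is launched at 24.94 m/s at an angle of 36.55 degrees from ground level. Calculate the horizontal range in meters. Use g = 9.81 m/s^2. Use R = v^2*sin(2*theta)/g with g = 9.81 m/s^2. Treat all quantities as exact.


R = v^2 * sin(2*theta) / g
Convert angle to radians: theta = 36.55 deg = 0.6379 rad
sin(2*theta) = sin(1.2758) = 0.9568
R = 24.94^2 * 0.9568 / 9.81
R = 622.0036 * 0.9568 / 9.81 = 60.6668 m

60.6668 m


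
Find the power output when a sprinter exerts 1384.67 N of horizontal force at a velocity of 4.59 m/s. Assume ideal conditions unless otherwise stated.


P = F * v
P = 1384.67 * 4.59
P = 6355.6353 W

6355.6353 W


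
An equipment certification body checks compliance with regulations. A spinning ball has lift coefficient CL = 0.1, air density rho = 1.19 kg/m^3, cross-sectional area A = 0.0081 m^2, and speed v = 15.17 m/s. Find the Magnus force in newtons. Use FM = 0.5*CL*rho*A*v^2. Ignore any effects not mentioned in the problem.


FM = 0.5 * CL * rho * A * v^2
FM = 0.5 * 0.1 * 1.19 * 0.0081 * 15.17^2
v^2 = 230.1289
FM = 0.5 * 0.1 * 1.19 * 0.0081 * 230.1289 = 0.1109 N

0.1109 N


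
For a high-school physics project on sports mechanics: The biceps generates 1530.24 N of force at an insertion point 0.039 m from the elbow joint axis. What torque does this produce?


tau = F * d
tau = 1530.24 * 0.039
tau = 59.6794 N*m

59.6794 N*m


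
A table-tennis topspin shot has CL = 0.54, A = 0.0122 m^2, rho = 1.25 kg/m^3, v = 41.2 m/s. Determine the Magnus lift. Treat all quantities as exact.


FM = 0.5 * CL * rho * A * v^2
FM = 0.5 * 0.54 * 1.25 * 0.0122 * 41.2^2
v^2 = 1697.44
FM = 0.5 * 0.54 * 1.25 * 0.0122 * 1697.44 = 6.9892 N

6.9892 N


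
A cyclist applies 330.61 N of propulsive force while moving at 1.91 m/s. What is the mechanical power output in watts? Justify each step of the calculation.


P = F * v
P = 330.61 * 1.91
P = 631.4651 W

631.4651 W


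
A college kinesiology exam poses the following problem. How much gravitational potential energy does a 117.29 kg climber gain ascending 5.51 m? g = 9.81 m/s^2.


PE = m * g * h
PE = 117.29 * 9.81 * 5.51
PE = 1150.6149 * 5.51 = 6339.8881 J

6339.8881 J


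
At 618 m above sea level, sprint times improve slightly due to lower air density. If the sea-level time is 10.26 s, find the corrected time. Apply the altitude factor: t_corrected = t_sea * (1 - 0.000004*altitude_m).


Correction factor = 1 - 0.000004 * 618 = 0.997528
t_corrected = t_sea * factor = 10.26 * 0.997528
t_corrected = 10.2346 s

10.2346 s


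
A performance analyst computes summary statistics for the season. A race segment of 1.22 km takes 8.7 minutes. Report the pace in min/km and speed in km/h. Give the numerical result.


Pace = time / distance = 8.7 min / 1.22 km = 7.1311 min/km
Speed = distance / time_in_hours = 1.22 / 0.145 hr
Speed = 8.4138 km/h

7.1311 min/km, 8.4138 km/h


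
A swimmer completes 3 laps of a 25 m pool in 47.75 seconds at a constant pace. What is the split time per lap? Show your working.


Split time = total_time / n_laps = 47.75 / 3
Split time = 15.9167 s per lap

15.9167 s


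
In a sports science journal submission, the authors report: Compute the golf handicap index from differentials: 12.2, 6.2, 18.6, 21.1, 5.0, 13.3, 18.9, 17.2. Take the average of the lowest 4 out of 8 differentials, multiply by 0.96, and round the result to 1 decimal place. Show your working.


All differentials: 12.2, 6.2, 18.6, 21.1, 5.0, 13.3, 18.9, 17.2
Sorted: 5.0, 6.2, 12.2, 13.3, 17.2, 18.6, 18.9, 21.1
Best 4: 5.0, 6.2, 12.2, 13.3
Average of best = 36.7 / 4 = 9.175
Raw index = 9.175 * 0.96 = 8.808
Handicap index = round(8.808, 1) = 8.8

8.8


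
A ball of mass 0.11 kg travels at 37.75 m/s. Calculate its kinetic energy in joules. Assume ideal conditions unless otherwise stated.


KE = 0.5 * m * v^2
KE = 0.5 * 0.11 * 37.75^2
KE = 0.5 * 0.11 * 1425.0625 = 78.3784 J

78.3784 J


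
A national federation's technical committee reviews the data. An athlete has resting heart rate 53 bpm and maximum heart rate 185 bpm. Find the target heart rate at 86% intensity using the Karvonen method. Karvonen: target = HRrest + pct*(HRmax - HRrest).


Target = HRrest + pct*(HRmax - HRrest)
Heart rate reserve = HRmax - HRrest = 185 - 53 = 132 bpm
Fraction = 86% = 0.86
Target = 53 + 0.86 * 132
Target = 53 + 113.52 = 166.52 bpm

166.52 bpm


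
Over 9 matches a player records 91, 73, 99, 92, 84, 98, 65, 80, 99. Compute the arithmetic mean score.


Average = sum / n
Sum = 781
Average = 781 / 9 = 86.7778

86.7778


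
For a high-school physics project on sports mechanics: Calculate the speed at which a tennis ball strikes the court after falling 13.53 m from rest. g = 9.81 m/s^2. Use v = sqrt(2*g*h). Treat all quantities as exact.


v = sqrt(2 * g * h)
v = sqrt(2 * 9.81 * 13.53)
v = sqrt(265.4586) = 16.2929 m/s

16.2929 m/s


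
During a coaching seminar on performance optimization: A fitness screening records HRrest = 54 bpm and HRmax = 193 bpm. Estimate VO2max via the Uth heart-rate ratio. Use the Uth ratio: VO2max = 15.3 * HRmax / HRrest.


VO2max = 15.3 * HRmax / HRrest
VO2max = 15.3 * 193 / 54
VO2max = 2952.9 / 54 = 54.6833 mL/kg/min

54.6833 mL/kg/min


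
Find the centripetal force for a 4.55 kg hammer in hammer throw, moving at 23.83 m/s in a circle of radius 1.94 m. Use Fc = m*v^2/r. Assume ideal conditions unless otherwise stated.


Fc = m * v^2 / r
v^2 = 23.83^2 = 567.8689
Fc = 4.55 * 567.8689 / 1.94
Fc = 2583.8035 / 1.94 = 1331.8575 N

1331.8575 N


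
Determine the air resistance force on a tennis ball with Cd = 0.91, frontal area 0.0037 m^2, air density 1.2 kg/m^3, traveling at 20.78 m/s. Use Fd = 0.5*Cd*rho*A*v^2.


Fd = 0.5 * Cd * rho * A * v^2
Fd = 0.5 * 0.91 * 1.2 * 0.0037 * 20.78^2
v^2 = 431.8084
Fd = 0.5 * 0.91 * 1.2 * 0.0037 * 431.8084 = 0.8723 N

0.8723 N


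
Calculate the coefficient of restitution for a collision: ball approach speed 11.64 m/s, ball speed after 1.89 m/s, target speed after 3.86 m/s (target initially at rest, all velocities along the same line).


e = (v2_after - v1_after) / (v1_before - v2_before)
Numerator = 3.86 - 1.89 = 1.97
Denominator = 11.64 - 0 = 11.64
e = 1.97 / 11.64 = 0.1692

0.1692


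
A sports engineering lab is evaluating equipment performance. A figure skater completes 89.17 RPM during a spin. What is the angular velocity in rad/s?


omega = RPM * 2 * pi / 60
omega = 89.17 * 2 * 3.14159 / 60
omega = 560.2716 / 60 = 9.3379 rad/s

9.3379 rad/s


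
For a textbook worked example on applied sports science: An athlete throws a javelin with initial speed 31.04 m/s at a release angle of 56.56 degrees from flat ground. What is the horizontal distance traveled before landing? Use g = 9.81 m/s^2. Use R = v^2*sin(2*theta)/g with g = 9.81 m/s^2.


R = v^2 * sin(2*theta) / g
Convert angle to radians: theta = 56.56 deg = 0.9872 rad
sin(2*theta) = sin(1.9743) = 0.9197
R = 31.04^2 * 0.9197 / 9.81
R = 963.4816 * 0.9197 / 9.81 = 90.3261 m

90.3261 m


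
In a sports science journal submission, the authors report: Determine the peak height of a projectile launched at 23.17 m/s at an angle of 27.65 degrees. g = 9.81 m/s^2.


H = (v*sin(theta))^2 / (2*g)
vy = v*sin(theta) = 23.17 * sin(27.65 deg) = 10.7525 m/s
H = vy^2 / (2*g) = 115.6159 / (2*9.81)
H = 115.6159 / 19.62 = 5.8928 m

5.8928 m


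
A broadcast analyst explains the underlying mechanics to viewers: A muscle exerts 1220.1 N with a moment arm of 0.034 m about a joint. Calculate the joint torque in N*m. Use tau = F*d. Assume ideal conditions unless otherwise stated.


tau = F * d
tau = 1220.1 * 0.034
tau = 41.4834 N*m

41.4834 N*m


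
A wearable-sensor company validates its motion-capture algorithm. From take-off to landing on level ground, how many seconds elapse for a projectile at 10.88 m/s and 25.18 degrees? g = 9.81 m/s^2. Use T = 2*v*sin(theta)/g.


T = 2*v*sin(theta)/g
sin(theta) = sin(25.18 deg) = 0.4255
T = 2*10.88*0.4255 / 9.81
T = 9.2581 / 9.81 = 0.9437 s

0.9437 s


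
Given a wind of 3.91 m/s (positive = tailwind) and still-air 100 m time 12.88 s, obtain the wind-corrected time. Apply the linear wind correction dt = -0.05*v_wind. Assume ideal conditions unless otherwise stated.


dt = -0.05 * v_wind = -0.05 * 3.91 = -0.1955 s
t_corrected = t_still + dt = 12.88 + (-0.1955)
t_corrected = 12.6845 s

12.6845 s


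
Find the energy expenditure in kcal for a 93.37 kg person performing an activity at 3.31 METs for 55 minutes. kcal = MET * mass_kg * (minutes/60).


kcal = MET * mass * time_hr
Convert time: 55 min = 0.9167 hr
kcal = 3.31 * 93.37 * 0.9167
kcal = 283.3001 kcal

283.3001 kcal


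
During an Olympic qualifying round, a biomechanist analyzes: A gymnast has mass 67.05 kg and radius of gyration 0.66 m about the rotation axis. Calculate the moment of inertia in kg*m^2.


I = m * k^2
I = 67.05 * 0.66^2
I = 67.05 * 0.4356 = 29.207 kg*m^2

29.207 kg*m^2


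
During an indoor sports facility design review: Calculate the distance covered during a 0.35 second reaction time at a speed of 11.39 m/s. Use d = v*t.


d = v * t
d = 11.39 * 0.35
d = 3.9865 m

3.9865 m


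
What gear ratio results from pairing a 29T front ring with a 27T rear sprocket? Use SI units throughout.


GR = front_teeth / rear_teeth
GR = 29 / 27
GR = 1.0741

1.0741


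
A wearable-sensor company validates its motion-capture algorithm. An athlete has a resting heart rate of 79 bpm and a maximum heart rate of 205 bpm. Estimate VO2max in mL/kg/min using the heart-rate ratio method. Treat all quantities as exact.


VO2max = 15.3 * HRmax / HRrest
VO2max = 15.3 * 205 / 79
VO2max = 3136.5 / 79 = 39.7025 mL/kg/min

39.7025 mL/kg/min


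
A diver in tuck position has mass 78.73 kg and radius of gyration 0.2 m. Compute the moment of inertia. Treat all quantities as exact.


I = m * k^2
I = 78.73 * 0.2^2
I = 78.73 * 0.04 = 3.1492 kg*m^2

3.1492 kg*m^2


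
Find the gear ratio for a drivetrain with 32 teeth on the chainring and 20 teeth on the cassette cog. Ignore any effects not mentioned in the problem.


GR = front_teeth / rear_teeth
GR = 32 / 20
GR = 1.6

1.6


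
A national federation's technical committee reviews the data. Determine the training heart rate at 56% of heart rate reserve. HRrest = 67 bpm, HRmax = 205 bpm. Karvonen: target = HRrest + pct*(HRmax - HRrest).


Target = HRrest + pct*(HRmax - HRrest)
Heart rate reserve = HRmax - HRrest = 205 - 67 = 138 bpm
Fraction = 56% = 0.56
Target = 67 + 0.56 * 138
Target = 67 + 77.28 = 144.28 bpm

144.28 bpm


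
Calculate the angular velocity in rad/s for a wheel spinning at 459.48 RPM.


omega = RPM * 2 * pi / 60
omega = 459.48 * 2 * 3.14159 / 60
omega = 2886.998 / 60 = 48.1166 rad/s

48.1166 rad/s


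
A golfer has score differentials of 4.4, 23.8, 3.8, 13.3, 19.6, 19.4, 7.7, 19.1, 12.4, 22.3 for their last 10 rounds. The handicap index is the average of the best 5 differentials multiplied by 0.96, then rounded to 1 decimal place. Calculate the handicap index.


All differentials: 4.4, 23.8, 3.8, 13.3, 19.6, 19.4, 7.7, 19.1, 12.4, 22.3
Sorted: 3.8, 4.4, 7.7, 12.4, 13.3, 19.1, 19.4, 19.6, 22.3, 23.8
Best 5: 3.8, 4.4, 7.7, 12.4, 13.3
Average of best = 41.6 / 5 = 8.32
Raw index = 8.32 * 0.96 = 7.9872
Handicap index = round(7.9872, 1) = 8.0

8.0


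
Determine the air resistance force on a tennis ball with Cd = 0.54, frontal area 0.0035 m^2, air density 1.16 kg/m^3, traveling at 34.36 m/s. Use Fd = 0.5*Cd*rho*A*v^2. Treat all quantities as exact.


Fd = 0.5 * Cd * rho * A * v^2
Fd = 0.5 * 0.54 * 1.16 * 0.0035 * 34.36^2
v^2 = 1180.6096
Fd = 0.5 * 0.54 * 1.16 * 0.0035 * 1180.6096 = 1.2942 N

1.2942 N


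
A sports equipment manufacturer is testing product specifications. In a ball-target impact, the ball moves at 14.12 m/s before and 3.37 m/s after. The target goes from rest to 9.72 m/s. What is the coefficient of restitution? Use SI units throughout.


e = (v2_after - v1_after) / (v1_before - v2_before)
Numerator = 9.72 - 3.37 = 6.35
Denominator = 14.12 - 0 = 14.12
e = 6.35 / 14.12 = 0.4497

0.4497


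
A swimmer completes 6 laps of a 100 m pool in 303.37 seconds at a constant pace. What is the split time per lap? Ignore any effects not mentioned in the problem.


Split time = total_time / n_laps = 303.37 / 6
Split time = 50.5617 s per lap

50.5617 s


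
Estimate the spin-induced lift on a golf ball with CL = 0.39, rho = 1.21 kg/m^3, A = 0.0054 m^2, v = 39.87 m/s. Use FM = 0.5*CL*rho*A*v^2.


FM = 0.5 * CL * rho * A * v^2
FM = 0.5 * 0.39 * 1.21 * 0.0054 * 39.87^2
v^2 = 1589.6169
FM = 0.5 * 0.39 * 1.21 * 0.0054 * 1589.6169 = 2.0254 N

2.0254 N


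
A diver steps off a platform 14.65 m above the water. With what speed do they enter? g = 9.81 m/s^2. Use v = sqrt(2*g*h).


v = sqrt(2 * g * h)
v = sqrt(2 * 9.81 * 14.65)
v = sqrt(287.433) = 16.9538 m/s

16.9538 m/s


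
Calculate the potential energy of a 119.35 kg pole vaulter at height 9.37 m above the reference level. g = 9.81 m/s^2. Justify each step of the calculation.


PE = m * g * h
PE = 119.35 * 9.81 * 9.37
PE = 1170.8235 * 9.37 = 10970.6162 J

10970.6162 J


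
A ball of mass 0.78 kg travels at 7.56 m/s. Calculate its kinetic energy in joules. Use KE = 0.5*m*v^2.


KE = 0.5 * m * v^2
KE = 0.5 * 0.78 * 7.56^2
KE = 0.5 * 0.78 * 57.1536 = 22.2899 J

22.2899 J


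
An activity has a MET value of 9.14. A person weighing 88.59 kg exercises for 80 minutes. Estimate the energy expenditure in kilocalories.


kcal = MET * mass * time_hr
Convert time: 80 min = 1.3333 hr
kcal = 9.14 * 88.59 * 1.3333
kcal = 1079.6168 kcal

1079.6168 kcal


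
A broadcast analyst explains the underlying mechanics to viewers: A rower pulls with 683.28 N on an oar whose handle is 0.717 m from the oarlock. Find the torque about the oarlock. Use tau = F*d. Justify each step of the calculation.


tau = F * d
tau = 683.28 * 0.717
tau = 489.9118 N*m

489.9118 N*m


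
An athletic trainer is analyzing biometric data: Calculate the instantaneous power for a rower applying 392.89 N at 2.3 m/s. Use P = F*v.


P = F * v
P = 392.89 * 2.3
P = 903.647 W

903.647 W


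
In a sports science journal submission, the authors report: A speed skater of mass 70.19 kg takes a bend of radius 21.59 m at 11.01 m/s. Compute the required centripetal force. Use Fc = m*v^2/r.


Fc = m * v^2 / r
v^2 = 11.01^2 = 121.2201
Fc = 70.19 * 121.2201 / 21.59
Fc = 8508.4388 / 21.59 = 394.0917 N

394.0917 N


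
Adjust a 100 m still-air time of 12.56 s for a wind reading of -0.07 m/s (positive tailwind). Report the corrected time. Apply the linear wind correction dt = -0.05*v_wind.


dt = -0.05 * v_wind = -0.05 * -0.07 = 0.0035 s
t_corrected = t_still + dt = 12.56 + (0.0035)
t_corrected = 12.5635 s

12.5635 s


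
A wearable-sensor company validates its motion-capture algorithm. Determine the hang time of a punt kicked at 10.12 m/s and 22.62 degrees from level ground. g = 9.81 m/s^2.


T = 2*v*sin(theta)/g
sin(theta) = sin(22.62 deg) = 0.3846
T = 2*10.12*0.3846 / 9.81
T = 7.7847 / 9.81 = 0.7935 s

0.7935 s


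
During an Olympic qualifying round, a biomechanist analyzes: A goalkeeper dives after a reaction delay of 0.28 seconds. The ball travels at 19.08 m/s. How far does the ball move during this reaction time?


d = v * t
d = 19.08 * 0.28
d = 5.3424 m

5.3424 m


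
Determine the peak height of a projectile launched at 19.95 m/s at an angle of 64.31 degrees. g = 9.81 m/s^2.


H = (v*sin(theta))^2 / (2*g)
vy = v*sin(theta) = 19.95 * sin(64.31 deg) = 17.978 m/s
H = vy^2 / (2*g) = 323.2083 / (2*9.81)
H = 323.2083 / 19.62 = 16.4734 m

16.4734 m


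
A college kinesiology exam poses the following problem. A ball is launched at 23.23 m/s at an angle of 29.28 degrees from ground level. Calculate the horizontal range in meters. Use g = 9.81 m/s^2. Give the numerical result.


R = v^2 * sin(2*theta) / g
Convert angle to radians: theta = 29.28 deg = 0.511 rad
sin(2*theta) = sin(1.0221) = 0.8532
R = 23.23^2 * 0.8532 / 9.81
R = 539.6329 * 0.8532 / 9.81 = 46.9325 m

46.9325 m


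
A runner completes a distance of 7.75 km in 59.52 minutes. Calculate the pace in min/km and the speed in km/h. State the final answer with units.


Pace = time / distance = 59.52 min / 7.75 km = 7.68 min/km
Speed = distance / time_in_hours = 7.75 / 0.992 hr
Speed = 7.8125 km/h

7.68 min/km, 7.8125 km/h


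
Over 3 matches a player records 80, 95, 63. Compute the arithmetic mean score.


Average = sum / n
Sum = 238
Average = 238 / 3 = 79.3333

79.3333


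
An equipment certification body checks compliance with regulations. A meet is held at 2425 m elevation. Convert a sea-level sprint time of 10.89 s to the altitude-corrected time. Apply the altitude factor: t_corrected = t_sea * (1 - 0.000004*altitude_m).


Correction factor = 1 - 0.000004 * 2425 = 0.9903
t_corrected = t_sea * factor = 10.89 * 0.9903
t_corrected = 10.7844 s

10.7844 s


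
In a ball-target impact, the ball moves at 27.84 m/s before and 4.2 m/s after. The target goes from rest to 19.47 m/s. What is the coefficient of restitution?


e = (v2_after - v1_after) / (v1_before - v2_before)
Numerator = 19.47 - 4.2 = 15.27
Denominator = 27.84 - 0 = 27.84
e = 15.27 / 27.84 = 0.5485

0.5485


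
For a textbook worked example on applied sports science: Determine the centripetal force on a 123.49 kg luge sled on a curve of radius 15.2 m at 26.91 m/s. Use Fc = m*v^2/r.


Fc = m * v^2 / r
v^2 = 26.91^2 = 724.1481
Fc = 123.49 * 724.1481 / 15.2
Fc = 89425.0489 / 15.2 = 5883.2269 N

5883.2269 N


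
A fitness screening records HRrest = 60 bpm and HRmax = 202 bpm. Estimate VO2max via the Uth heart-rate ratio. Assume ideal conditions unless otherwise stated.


VO2max = 15.3 * HRmax / HRrest
VO2max = 15.3 * 202 / 60
VO2max = 3090.6 / 60 = 51.51 mL/kg/min

51.51 mL/kg/min


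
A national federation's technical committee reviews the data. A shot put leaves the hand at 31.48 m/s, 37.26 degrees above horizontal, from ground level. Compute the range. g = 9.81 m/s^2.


R = v^2 * sin(2*theta) / g
Convert angle to radians: theta = 37.26 deg = 0.6503 rad
sin(2*theta) = sin(1.3006) = 0.9637
R = 31.48^2 * 0.9637 / 9.81
R = 990.9904 * 0.9637 / 9.81 = 97.3538 m

97.3538 m


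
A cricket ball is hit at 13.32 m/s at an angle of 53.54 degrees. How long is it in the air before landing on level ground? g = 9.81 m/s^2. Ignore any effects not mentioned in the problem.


T = 2*v*sin(theta)/g
sin(theta) = sin(53.54 deg) = 0.8043
T = 2*13.32*0.8043 / 9.81
T = 21.4258 / 9.81 = 2.1841 s

2.1841 s


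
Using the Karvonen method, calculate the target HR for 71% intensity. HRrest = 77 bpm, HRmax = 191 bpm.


Target = HRrest + pct*(HRmax - HRrest)
Heart rate reserve = HRmax - HRrest = 191 - 77 = 114 bpm
Fraction = 71% = 0.71
Target = 77 + 0.71 * 114
Target = 77 + 80.94 = 157.94 bpm

157.94 bpm


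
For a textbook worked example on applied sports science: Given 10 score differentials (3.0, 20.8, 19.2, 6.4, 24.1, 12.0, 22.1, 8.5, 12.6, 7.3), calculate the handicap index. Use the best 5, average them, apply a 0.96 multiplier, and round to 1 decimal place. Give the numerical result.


All differentials: 3.0, 20.8, 19.2, 6.4, 24.1, 12.0, 22.1, 8.5, 12.6, 7.3
Sorted: 3.0, 6.4, 7.3, 8.5, 12.0, 12.6, 19.2, 20.8, 22.1, 24.1
Best 5: 3.0, 6.4, 7.3, 8.5, 12.0
Average of best = 37.2 / 5 = 7.44
Raw index = 7.44 * 0.96 = 7.1424
Handicap index = round(7.1424, 1) = 7.1

7.1


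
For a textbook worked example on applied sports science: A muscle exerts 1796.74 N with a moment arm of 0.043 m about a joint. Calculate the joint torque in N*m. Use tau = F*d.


tau = F * d
tau = 1796.74 * 0.043
tau = 77.2598 N*m

77.2598 N*m


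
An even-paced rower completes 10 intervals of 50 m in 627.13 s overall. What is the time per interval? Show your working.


Split time = total_time / n_laps = 627.13 / 10
Split time = 62.713 s per lap

62.713 s


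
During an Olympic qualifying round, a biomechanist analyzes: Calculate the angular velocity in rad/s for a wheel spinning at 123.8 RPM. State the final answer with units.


omega = RPM * 2 * pi / 60
omega = 123.8 * 2 * 3.14159 / 60
omega = 777.8583 / 60 = 12.9643 rad/s

12.9643 rad/s


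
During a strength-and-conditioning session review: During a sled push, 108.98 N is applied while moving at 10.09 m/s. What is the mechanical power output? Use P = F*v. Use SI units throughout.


P = F * v
P = 108.98 * 10.09
P = 1099.6082 W

1099.6082 W


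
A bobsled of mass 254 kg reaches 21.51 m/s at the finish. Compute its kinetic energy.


KE = 0.5 * m * v^2
KE = 0.5 * 254 * 21.51^2
KE = 0.5 * 254 * 462.6801 = 58760.3727 J

58760.3727 J


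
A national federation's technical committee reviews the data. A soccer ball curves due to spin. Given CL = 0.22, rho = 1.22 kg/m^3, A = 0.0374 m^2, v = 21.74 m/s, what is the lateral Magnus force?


FM = 0.5 * CL * rho * A * v^2
FM = 0.5 * 0.22 * 1.22 * 0.0374 * 21.74^2
v^2 = 472.6276
FM = 0.5 * 0.22 * 1.22 * 0.0374 * 472.6276 = 2.3722 N

2.3722 N


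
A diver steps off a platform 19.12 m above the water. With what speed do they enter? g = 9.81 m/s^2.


v = sqrt(2 * g * h)
v = sqrt(2 * 9.81 * 19.12)
v = sqrt(375.1344) = 19.3684 m/s

19.3684 m/s


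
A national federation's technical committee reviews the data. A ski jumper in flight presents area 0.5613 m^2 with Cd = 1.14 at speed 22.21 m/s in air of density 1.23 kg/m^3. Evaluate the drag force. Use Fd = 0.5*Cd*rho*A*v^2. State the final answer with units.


Fd = 0.5 * Cd * rho * A * v^2
Fd = 0.5 * 1.14 * 1.23 * 0.5613 * 22.21^2
v^2 = 493.2841
Fd = 0.5 * 1.14 * 1.23 * 0.5613 * 493.2841 = 194.1208 N

194.1208 N


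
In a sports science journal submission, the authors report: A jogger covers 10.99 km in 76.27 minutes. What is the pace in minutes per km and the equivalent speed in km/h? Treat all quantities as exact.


Pace = time / distance = 76.27 min / 10.99 km = 6.9399 min/km
Speed = distance / time_in_hours = 10.99 / 1.2712 hr
Speed = 8.6456 km/h

6.9399 min/km, 8.6456 km/h


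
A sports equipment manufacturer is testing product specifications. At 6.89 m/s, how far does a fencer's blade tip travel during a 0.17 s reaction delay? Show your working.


d = v * t
d = 6.89 * 0.17
d = 1.1713 m

1.1713 m


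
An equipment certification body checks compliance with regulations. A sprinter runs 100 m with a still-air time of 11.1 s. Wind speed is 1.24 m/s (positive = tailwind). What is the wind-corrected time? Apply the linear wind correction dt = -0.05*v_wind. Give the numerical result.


dt = -0.05 * v_wind = -0.05 * 1.24 = -0.062 s
t_corrected = t_still + dt = 11.1 + (-0.062)
t_corrected = 11.038 s

11.038 s


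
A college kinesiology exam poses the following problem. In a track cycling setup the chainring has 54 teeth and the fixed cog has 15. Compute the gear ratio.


GR = front_teeth / rear_teeth
GR = 54 / 15
GR = 3.6

3.6


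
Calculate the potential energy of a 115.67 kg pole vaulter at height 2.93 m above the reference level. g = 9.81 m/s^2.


PE = m * g * h
PE = 115.67 * 9.81 * 2.93
PE = 1134.7227 * 2.93 = 3324.7375 J

3324.7375 J


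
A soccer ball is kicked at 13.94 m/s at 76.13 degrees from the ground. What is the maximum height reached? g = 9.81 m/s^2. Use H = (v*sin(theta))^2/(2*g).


H = (v*sin(theta))^2 / (2*g)
vy = v*sin(theta) = 13.94 * sin(76.13 deg) = 13.5335 m/s
H = vy^2 / (2*g) = 183.1567 / (2*9.81)
H = 183.1567 / 19.62 = 9.3352 m

9.3352 m


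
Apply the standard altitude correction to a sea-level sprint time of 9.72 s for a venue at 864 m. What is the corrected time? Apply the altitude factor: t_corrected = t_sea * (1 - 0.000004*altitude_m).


Correction factor = 1 - 0.000004 * 864 = 0.996544
t_corrected = t_sea * factor = 9.72 * 0.996544
t_corrected = 9.6864 s

9.6864 s


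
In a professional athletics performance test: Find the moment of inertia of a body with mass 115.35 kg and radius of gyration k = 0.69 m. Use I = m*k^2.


I = m * k^2
I = 115.35 * 0.69^2
I = 115.35 * 0.4761 = 54.9181 kg*m^2

54.9181 kg*m^2


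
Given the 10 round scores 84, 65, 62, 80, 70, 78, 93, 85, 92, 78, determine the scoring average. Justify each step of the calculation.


Average = sum / n
Sum = 787
Average = 787 / 10 = 78.7

78.7


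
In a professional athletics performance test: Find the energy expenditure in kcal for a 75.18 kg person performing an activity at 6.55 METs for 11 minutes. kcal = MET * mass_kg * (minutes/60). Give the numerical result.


kcal = MET * mass * time_hr
Convert time: 11 min = 0.1833 hr
kcal = 6.55 * 75.18 * 0.1833
kcal = 90.2786 kcal

90.2786 kcal


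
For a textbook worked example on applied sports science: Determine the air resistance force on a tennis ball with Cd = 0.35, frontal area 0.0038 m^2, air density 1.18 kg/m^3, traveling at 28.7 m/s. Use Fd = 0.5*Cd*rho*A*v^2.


Fd = 0.5 * Cd * rho * A * v^2
Fd = 0.5 * 0.35 * 1.18 * 0.0038 * 28.7^2
v^2 = 823.69
Fd = 0.5 * 0.35 * 1.18 * 0.0038 * 823.69 = 0.6463 N

0.6463 N


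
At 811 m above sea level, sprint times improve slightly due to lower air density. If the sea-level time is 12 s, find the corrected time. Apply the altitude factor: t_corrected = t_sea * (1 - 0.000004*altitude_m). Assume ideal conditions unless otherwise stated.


Correction factor = 1 - 0.000004 * 811 = 0.996756
t_corrected = t_sea * factor = 12 * 0.996756
t_corrected = 11.9611 s

11.9611 s
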